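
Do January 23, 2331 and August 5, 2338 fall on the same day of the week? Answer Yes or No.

From Jan 23, 2331 to Aug 5, 2338 is 2751 days.
2751 mod 7 = 0, so they are the same weekday.
(Jan 23, 2331 is a Friday; Aug 5, 2338 is a Friday.)

Yes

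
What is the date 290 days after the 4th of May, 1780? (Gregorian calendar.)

May has 31 days: +28 → Jun 1, 1780 (262 left).
Jun has 30 days: +30 → Jul 1, 1780 (232 left).
Jul has 31 days: +31 → Aug 1, 1780 (201 left).
Aug has 31 days: +31 → Sep 1, 1780 (170 left).
Sep has 30 days: +30 → Oct 1, 1780 (140 left).
Oct has 31 days: +31 → Nov 1, 1780 (109 left).
Nov has 30 days: +30 → Dec 1, 1780 (79 left).
Dec has 31 days: +31 → Jan 1, 1781 (48 left).
Jan has 31 days: +31 → Feb 1, 1781 (17 left).
+17 → Feb 18, 1781.

February 18, 1781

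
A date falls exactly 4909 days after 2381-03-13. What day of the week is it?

First find the weekday of Mar 13, 2381. Doomsday rule: the anchor day for the 2300s is Wednesday. For year 81: 81÷12 = 6 r 9, and 9÷4 = 2, so 6+9+2 = 17.
Wednesday + 17 ≡ Saturday — that's 2381's doomsday.
In March the doomsday date is Mar 14.
Mar 13 is 1 day before Mar 14; 1 mod 7 = 1, so Saturday − 1 = Friday.
4909 mod 7 = 2, so 4909 days after a Friday is Friday + 2 = Sunday.

Sunday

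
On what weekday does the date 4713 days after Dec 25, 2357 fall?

First find the weekday of Dec 25, 2357. Doomsday rule: the anchor day for the 2300s is Wednesday. For year 57: 57÷12 = 4 r 9, and 9÷4 = 2, so 4+9+2 = 15.
Wednesday + 15 ≡ Thursday — that's 2357's doomsday.
In December the doomsday date is Dec 12.
Dec 25 is 13 days after Dec 12; 13 mod 7 = 6, so Thursday + 6 = Wednesday.
4713 mod 7 = 2, so 4713 days after a Wednesday is Wednesday + 2 = Friday.

Friday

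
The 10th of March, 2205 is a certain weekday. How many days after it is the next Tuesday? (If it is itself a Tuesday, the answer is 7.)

2

Mar 10, 2205 is a Sunday.
From Sunday to the next Tuesday is 2 days.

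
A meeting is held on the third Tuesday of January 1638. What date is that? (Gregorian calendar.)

January 19, 1638

January 1, 1638 is a Friday.
The first Tuesday is therefore January 5 (4 days later).
The third Tuesday is 5 + 2×7 = January 19.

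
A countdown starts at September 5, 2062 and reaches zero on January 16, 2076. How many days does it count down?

Sep 5, 2062 → Sep 5, 2063: 365 days.
Sep 5, 2063 → Sep 5, 2064: 366 days (Feb 29, 2064 is in that span).
Sep 5, 2064 → Sep 5, 2065: 365 days.
Sep 5, 2065 → Sep 5, 2066: 365 days.
Sep 5, 2066 → Sep 5, 2067: 365 days.
Sep 5, 2067 → Sep 5, 2068: 366 days (Feb 29, 2068 is in that span).
Sep 5, 2068 → Sep 5, 2069: 365 days.
Sep 5, 2069 → Sep 5, 2070: 365 days.
Sep 5, 2070 → Sep 5, 2071: 365 days.
Sep 5, 2071 → Sep 5, 2072: 366 days (Feb 29, 2072 is in that span).
Sep 5, 2072 → Sep 5, 2073: 365 days.
Sep 5, 2073 → Sep 5, 2074: 365 days.
Sep 5, 2074 → Sep 5, 2075: 365 days.
Sep 5, 2075 → Oct 5, 2075: 30 days (September has 30).
Oct 5, 2075 → Nov 5, 2075: 31 days (October has 31).
Nov 5, 2075 → Dec 5, 2075: 30 days (November has 30).
Dec 5, 2075 → Jan 5, 2076: 31 days (December has 31).
Jan 5, 2076 → Jan 16, 2076: 11 days.
Total: 4881 days.

4881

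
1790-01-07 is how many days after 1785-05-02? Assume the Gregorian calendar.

1711

May 2, 1785 → May 2, 1786: 365 days.
May 2, 1786 → May 2, 1787: 365 days.
May 2, 1787 → May 2, 1788: 366 days (Feb 29, 1788 is in that span).
May 2, 1788 → May 2, 1789: 365 days.
May 2, 1789 → Jun 2, 1789: 31 days (May has 31).
Jun 2, 1789 → Jul 2, 1789: 30 days (June has 30).
Jul 2, 1789 → Aug 2, 1789: 31 days (July has 31).
Aug 2, 1789 → Sep 2, 1789: 31 days (August has 31).
Sep 2, 1789 → Oct 2, 1789: 30 days (September has 30).
Oct 2, 1789 → Nov 2, 1789: 31 days (October has 31).
Nov 2, 1789 → Dec 2, 1789: 30 days (November has 30).
Dec 2, 1789 → Jan 2, 1790: 31 days (December has 31).
Jan 2, 1790 → Jan 7, 1790: 5 days.
Total: 1711 days.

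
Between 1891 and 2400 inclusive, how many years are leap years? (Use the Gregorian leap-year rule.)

124

Multiples of 4 in [1891,2400]: 128.
Of those, multiples of 100: 6 (not leap unless ÷400).
Multiples of 400: 2.
Leap years = 128 − 6 + 2 = 124.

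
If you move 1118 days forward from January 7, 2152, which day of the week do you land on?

Jan 7, 2152 is a Friday.
1118 mod 7 = 5, so 1118 days after a Friday is Friday + 5 = Wednesday.

Wednesday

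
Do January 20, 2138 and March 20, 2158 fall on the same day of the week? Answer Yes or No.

Yes

From Jan 20, 2138 to Mar 20, 2158 is 7364 days.
7364 mod 7 = 0, so they are the same weekday.
(Jan 20, 2138 is a Monday; Mar 20, 2158 is a Monday.)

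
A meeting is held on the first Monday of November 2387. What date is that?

November 1, 2387 is a Sunday.
The first Monday is therefore November 2 (1 days later).

November 2, 2387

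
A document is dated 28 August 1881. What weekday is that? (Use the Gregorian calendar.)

Doomsday rule: the anchor day for the 1800s is Friday. For year 81: 81÷12 = 6 r 9, and 9÷4 = 2, so 6+9+2 = 17.
Friday + 17 ≡ Monday — that's 1881's doomsday.
In August the doomsday date is Aug 8.
Aug 28 is 20 days after Aug 8; 20 mod 7 = 6, so Monday + 6 = Sunday.

Sunday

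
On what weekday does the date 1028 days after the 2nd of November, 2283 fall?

First find the weekday of Nov 2, 2283. Doomsday rule: the anchor day for the 2200s is Friday. For year 83: 83÷12 = 6 r 11, and 11÷4 = 2, so 6+11+2 = 19.
Friday + 19 ≡ Wednesday — that's 2283's doomsday.
In November the doomsday date is Nov 7.
Nov 2 is 5 days before Nov 7; 5 mod 7 = 5, so Wednesday − 5 = Friday.
1028 mod 7 = 6, so 1028 days after a Friday is Friday + 6 = Thursday.

Thursday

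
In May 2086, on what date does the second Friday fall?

May 1, 2086 is a Wednesday.
The first Friday is therefore May 3 (2 days later).
The second Friday is 3 + 1×7 = May 10.

May 10, 2086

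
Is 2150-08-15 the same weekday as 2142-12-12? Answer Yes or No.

No

From Dec 12, 2142 to Aug 15, 2150 is 2803 days.
2803 mod 7 = 3, so they are different weekdays.
(Dec 12, 2142 is a Wednesday; Aug 15, 2150 is a Saturday.)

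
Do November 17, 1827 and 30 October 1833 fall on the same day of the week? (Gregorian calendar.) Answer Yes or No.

No

From Nov 17, 1827 to Oct 30, 1833 is 2174 days.
2174 mod 7 = 4, so they are different weekdays.
(Nov 17, 1827 is a Saturday; Oct 30, 1833 is a Wednesday.)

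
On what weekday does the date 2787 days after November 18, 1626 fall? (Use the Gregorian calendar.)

Nov 18, 1626 is a Wednesday.
2787 mod 7 = 1, so 2787 days after a Wednesday is Wednesday + 1 = Thursday.

Thursday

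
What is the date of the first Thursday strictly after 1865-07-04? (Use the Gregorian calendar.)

July 6, 1865

Jul 4, 1865 is a Tuesday.
From Tuesday to the next Thursday is 2 days.
Jul 4, 1865 + 2 = Jul 6, 1865.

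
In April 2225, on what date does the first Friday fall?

April 1, 2225

April 1, 2225 is a Friday.
The first Friday is therefore April 1 (same day).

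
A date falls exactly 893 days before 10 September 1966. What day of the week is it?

First find the weekday of Sep 10, 1966. Doomsday rule: the anchor day for the 1900s is Wednesday. For year 66: 66÷12 = 5 r 6, and 6÷4 = 1, so 5+6+1 = 12.
Wednesday + 12 ≡ Monday — that's 1966's doomsday.
In September the doomsday date is Sep 5.
Sep 10 is 5 days after Sep 5; 5 mod 7 = 5, so Monday + 5 = Saturday.
893 mod 7 = 4, so 893 days before a Saturday is Saturday − 4 = Tuesday.

Tuesday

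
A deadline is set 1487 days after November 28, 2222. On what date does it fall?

December 24, 2226

+365 (one year) → Nov 28, 2223 (1122 left).
+366 (one year; includes Feb 29, 2224) → Nov 28, 2224 (756 left).
+365 (one year) → Nov 28, 2225 (391 left).
Nov has 30 days: +3 → Dec 1, 2225 (388 left).
Dec has 31 days: +31 → Jan 1, 2226 (357 left).
Jan has 31 days: +31 → Feb 1, 2226 (326 left).
Feb has 28 days: +28 → Mar 1, 2226 (298 left).
Mar has 31 days: +31 → Apr 1, 2226 (267 left).
Apr has 30 days: +30 → May 1, 2226 (237 left).
May has 31 days: +31 → Jun 1, 2226 (206 left).
Jun has 30 days: +30 → Jul 1, 2226 (176 left).
Jul has 31 days: +31 → Aug 1, 2226 (145 left).
Aug has 31 days: +31 → Sep 1, 2226 (114 left).
Sep has 30 days: +30 → Oct 1, 2226 (84 left).
Oct has 31 days: +31 → Nov 1, 2226 (53 left).
Nov has 30 days: +30 → Dec 1, 2226 (23 left).
+23 → Dec 24, 2226.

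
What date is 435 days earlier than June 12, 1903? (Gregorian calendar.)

−365 (one year) → Jun 12, 1902 (70 left).
−12 → May 31, 1902 (end of May, 31 days; 58 left).
−31 → Apr 30, 1902 (end of Apr, 30 days; 27 left).
−27 → Apr 3, 1902.

April 3, 1902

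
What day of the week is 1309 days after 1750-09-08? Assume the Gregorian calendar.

Sep 8, 1750 is a Tuesday.
1309 mod 7 = 0, so 1309 days after a Tuesday is Tuesday + 0 = Tuesday.

Tuesday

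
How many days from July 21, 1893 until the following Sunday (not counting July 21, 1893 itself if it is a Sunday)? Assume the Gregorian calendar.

2

Jul 21, 1893 is a Friday.
From Friday to the next Sunday is 2 days.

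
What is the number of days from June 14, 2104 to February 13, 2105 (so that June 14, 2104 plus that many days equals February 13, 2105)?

Jun 14, 2104 → Jul 14, 2104: 30 days (June has 30).
Jul 14, 2104 → Aug 14, 2104: 31 days (July has 31).
Aug 14, 2104 → Sep 14, 2104: 31 days (August has 31).
Sep 14, 2104 → Oct 14, 2104: 30 days (September has 30).
Oct 14, 2104 → Nov 14, 2104: 31 days (October has 31).
Nov 14, 2104 → Dec 14, 2104: 30 days (November has 30).
Dec 14, 2104 → Jan 14, 2105: 31 days (December has 31).
Jan 14, 2105 → Feb 13, 2105: 30 days.
Total: 244 days.

244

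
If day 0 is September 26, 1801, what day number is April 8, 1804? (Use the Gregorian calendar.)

Sep 26, 1801 → Sep 26, 1802: 365 days.
Sep 26, 1802 → Sep 26, 1803: 365 days.
Sep 26, 1803 → Oct 26, 1803: 30 days (September has 30).
Oct 26, 1803 → Nov 26, 1803: 31 days (October has 31).
Nov 26, 1803 → Dec 26, 1803: 30 days (November has 30).
Dec 26, 1803 → Jan 26, 1804: 31 days (December has 31).
Jan 26, 1804 → Feb 26, 1804: 31 days (January has 31).
Feb 26, 1804 → Mar 26, 1804: 29 days (February has 29).
Mar 26, 1804 → Apr 8, 1804: 13 days.
Total: 925 days.

925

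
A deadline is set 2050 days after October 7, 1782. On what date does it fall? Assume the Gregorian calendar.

+365 (one year) → Oct 7, 1783 (1685 left).
+366 (one year; includes Feb 29, 1784) → Oct 7, 1784 (1319 left).
+365 (one year) → Oct 7, 1785 (954 left).
+365 (one year) → Oct 7, 1786 (589 left).
+365 (one year) → Oct 7, 1787 (224 left).
Oct has 31 days: +25 → Nov 1, 1787 (199 left).
Nov has 30 days: +30 → Dec 1, 1787 (169 left).
Dec has 31 days: +31 → Jan 1, 1788 (138 left).
Jan has 31 days: +31 → Feb 1, 1788 (107 left).
Feb has 29 days: +29 → Mar 1, 1788 (78 left).
Mar has 31 days: +31 → Apr 1, 1788 (47 left).
Apr has 30 days: +30 → May 1, 1788 (17 left).
+17 → May 18, 1788.

May 18, 1788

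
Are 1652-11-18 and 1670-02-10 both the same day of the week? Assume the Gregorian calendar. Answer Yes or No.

From Nov 18, 1652 to Feb 10, 1670 is 6293 days.
6293 mod 7 = 0, so they are the same weekday.
(Nov 18, 1652 is a Monday; Feb 10, 1670 is a Monday.)

Yes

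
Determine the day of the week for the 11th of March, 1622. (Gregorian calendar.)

Doomsday rule: the anchor day for the 1600s is Tuesday. For year 22: 22÷12 = 1 r 10, and 10÷4 = 2, so 1+10+2 = 13.
Tuesday + 13 ≡ Monday — that's 1622's doomsday.
In March the doomsday date is Mar 14.
Mar 11 is 3 days before Mar 14; 3 mod 7 = 3, so Monday − 3 = Friday.

Friday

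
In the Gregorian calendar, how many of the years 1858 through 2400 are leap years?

132

Multiples of 4 in [1858,2400]: 136.
Of those, multiples of 100: 6 (not leap unless ÷400).
Multiples of 400: 2.
Leap years = 136 − 6 + 2 = 132.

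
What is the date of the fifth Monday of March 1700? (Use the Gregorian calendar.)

March 29, 1700

March 1, 1700 is a Monday.
The first Monday is therefore March 1 (same day).
The fifth Monday is 1 + 4×7 = March 29.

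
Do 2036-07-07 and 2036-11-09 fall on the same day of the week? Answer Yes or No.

From Jul 7, 2036 to Nov 9, 2036 is 125 days.
125 mod 7 = 6, so they are different weekdays.
(Jul 7, 2036 is a Monday; Nov 9, 2036 is a Sunday.)

No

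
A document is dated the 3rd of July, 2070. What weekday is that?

January 1, 2070 is a Wednesday.
Jan 1, 2070 → Feb 1, 2070: 31 days (January has 31).
Feb 1, 2070 → Mar 1, 2070: 28 days (February has 28).
Mar 1, 2070 → Apr 1, 2070: 31 days (March has 31).
Apr 1, 2070 → May 1, 2070: 30 days (April has 30).
May 1, 2070 → Jun 1, 2070: 31 days (May has 31).
Jun 1, 2070 → Jul 1, 2070: 30 days (June has 30).
Jul 1, 2070 → Jul 3, 2070: 2 days.
Total: 183 days.
183 mod 7 = 1, so Wednesday + 1 = Thursday.

Thursday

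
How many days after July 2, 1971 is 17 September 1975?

1538

Jul 2, 1971 → Jul 2, 1972: 366 days (Feb 29, 1972 is in that span).
Jul 2, 1972 → Jul 2, 1973: 365 days.
Jul 2, 1973 → Jul 2, 1974: 365 days.
Jul 2, 1974 → Jul 2, 1975: 365 days.
Jul 2, 1975 → Aug 2, 1975: 31 days (July has 31).
Aug 2, 1975 → Sep 2, 1975: 31 days (August has 31).
Sep 2, 1975 → Sep 17, 1975: 15 days.
Total: 1538 days.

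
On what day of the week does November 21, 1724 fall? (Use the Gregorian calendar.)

Doomsday rule: the anchor day for the 1700s is Sunday. For year 24: 24÷12 = 2 r 0, and 0÷4 = 0, so 2+0+0 = 2.
Sunday + 2 ≡ Tuesday — that's 1724's doomsday.
In November the doomsday date is Nov 7.
Nov 21 is 14 days after Nov 7; 14 mod 7 = 0, so Tuesday + 0 = Tuesday.

Tuesday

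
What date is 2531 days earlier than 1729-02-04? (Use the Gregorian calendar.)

March 2, 1722

−366 (one year; includes Feb 29, 1728) → Feb 4, 1728 (2165 left).
−365 (one year) → Feb 4, 1727 (1800 left).
−365 (one year) → Feb 4, 1726 (1435 left).
−365 (one year) → Feb 4, 1725 (1070 left).
−366 (one year; includes Feb 29, 1724) → Feb 4, 1724 (704 left).
−365 (one year) → Feb 4, 1723 (339 left).
−4 → Jan 31, 1723 (end of Jan, 31 days; 335 left).
−31 → Dec 31, 1722 (end of Dec, 31 days; 304 left).
−31 → Nov 30, 1722 (end of Nov, 30 days; 273 left).
−30 → Oct 31, 1722 (end of Oct, 31 days; 243 left).
−31 → Sep 30, 1722 (end of Sep, 30 days; 212 left).
−30 → Aug 31, 1722 (end of Aug, 31 days; 182 left).
−31 → Jul 31, 1722 (end of Jul, 31 days; 151 left).
−31 → Jun 30, 1722 (end of Jun, 30 days; 120 left).
−30 → May 31, 1722 (end of May, 31 days; 90 left).
−31 → Apr 30, 1722 (end of Apr, 30 days; 59 left).
−30 → Mar 31, 1722 (end of Mar, 31 days; 29 left).
−29 → Mar 2, 1722.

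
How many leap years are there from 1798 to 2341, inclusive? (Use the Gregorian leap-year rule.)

Multiples of 4 in [1798,2341]: 136.
Of those, multiples of 100: 6 (not leap unless ÷400).
Multiples of 400: 1.
Leap years = 136 − 6 + 1 = 131.

131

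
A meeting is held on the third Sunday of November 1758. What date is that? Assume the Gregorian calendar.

November 19, 1758

November 1, 1758 is a Wednesday.
The first Sunday is therefore November 5 (4 days later).
The third Sunday is 5 + 2×7 = November 19.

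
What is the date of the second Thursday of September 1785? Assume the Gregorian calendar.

September 1, 1785 is a Thursday.
The first Thursday is therefore September 1 (same day).
The second Thursday is 1 + 1×7 = September 8.

September 8, 1785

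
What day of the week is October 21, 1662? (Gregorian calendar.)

Doomsday rule: the anchor day for the 1600s is Tuesday. For year 62: 62÷12 = 5 r 2, and 2÷4 = 0, so 5+2+0 = 7.
Tuesday + 7 ≡ Tuesday — that's 1662's doomsday.
In October the doomsday date is Oct 10.
Oct 21 is 11 days after Oct 10; 11 mod 7 = 4, so Tuesday + 4 = Saturday.

Saturday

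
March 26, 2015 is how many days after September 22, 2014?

Sep 22, 2014 → Oct 22, 2014: 30 days (September has 30).
Oct 22, 2014 → Nov 22, 2014: 31 days (October has 31).
Nov 22, 2014 → Dec 22, 2014: 30 days (November has 30).
Dec 22, 2014 → Jan 22, 2015: 31 days (December has 31).
Jan 22, 2015 → Feb 22, 2015: 31 days (January has 31).
Feb 22, 2015 → Mar 22, 2015: 28 days (February has 28).
Mar 22, 2015 → Mar 26, 2015: 4 days.
Total: 185 days.

185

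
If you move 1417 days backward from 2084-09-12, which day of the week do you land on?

Saturday

Sep 12, 2084 is a Tuesday.
1417 mod 7 = 3, so 1417 days before a Tuesday is Tuesday − 3 = Saturday.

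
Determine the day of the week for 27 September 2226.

Doomsday rule: the anchor day for the 2200s is Friday. For year 26: 26÷12 = 2 r 2, and 2÷4 = 0, so 2+2+0 = 4.
Friday + 4 ≡ Tuesday — that's 2226's doomsday.
In September the doomsday date is Sep 5.
Sep 27 is 22 days after Sep 5; 22 mod 7 = 1, so Tuesday + 1 = Wednesday.

Wednesday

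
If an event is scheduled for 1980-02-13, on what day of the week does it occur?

Wednesday

January 1, 1980 is a Tuesday.
Jan 1, 1980 → Feb 1, 1980: 31 days (January has 31).
Feb 1, 1980 → Feb 13, 1980: 12 days.
Total: 43 days.
43 mod 7 = 1, so Tuesday + 1 = Wednesday.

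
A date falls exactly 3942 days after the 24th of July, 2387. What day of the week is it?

Saturday

First find the weekday of Jul 24, 2387. Doomsday rule: the anchor day for the 2300s is Wednesday. For year 87: 87÷12 = 7 r 3, and 3÷4 = 0, so 7+3+0 = 10.
Wednesday + 10 ≡ Saturday — that's 2387's doomsday.
In July the doomsday date is Jul 11.
Jul 24 is 13 days after Jul 11; 13 mod 7 = 6, so Saturday + 6 = Friday.
3942 mod 7 = 1, so 3942 days after a Friday is Friday + 1 = Saturday.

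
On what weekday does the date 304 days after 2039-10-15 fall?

First find the weekday of Oct 15, 2039. Doomsday rule: the anchor day for the 2000s is Tuesday. For year 39: 39÷12 = 3 r 3, and 3÷4 = 0, so 3+3+0 = 6.
Tuesday + 6 ≡ Monday — that's 2039's doomsday.
In October the doomsday date is Oct 10.
Oct 15 is 5 days after Oct 10; 5 mod 7 = 5, so Monday + 5 = Saturday.
304 mod 7 = 3, so 304 days after a Saturday is Saturday + 3 = Tuesday.

Tuesday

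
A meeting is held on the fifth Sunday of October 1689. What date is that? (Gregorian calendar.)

October 1, 1689 is a Saturday.
The first Sunday is therefore October 2 (1 days later).
The fifth Sunday is 2 + 4×7 = October 30.

October 30, 1689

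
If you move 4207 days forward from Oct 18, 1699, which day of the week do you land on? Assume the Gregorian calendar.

Sunday

Oct 18, 1699 is a Sunday.
4207 mod 7 = 0, so 4207 days after a Sunday is Sunday + 0 = Sunday.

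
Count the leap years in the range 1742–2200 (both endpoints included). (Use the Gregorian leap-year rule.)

111

Multiples of 4 in [1742,2200]: 115.
Of those, multiples of 100: 5 (not leap unless ÷400).
Multiples of 400: 1.
Leap years = 115 − 5 + 1 = 111.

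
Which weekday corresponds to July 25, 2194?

Doomsday rule: the anchor day for the 2100s is Sunday. For year 94: 94÷12 = 7 r 10, and 10÷4 = 2, so 7+10+2 = 19.
Sunday + 19 ≡ Friday — that's 2194's doomsday.
In July the doomsday date is Jul 11.
Jul 25 is 14 days after Jul 11; 14 mod 7 = 0, so Friday + 0 = Friday.

Friday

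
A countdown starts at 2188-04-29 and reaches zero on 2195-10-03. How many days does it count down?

2713

Apr 29, 2188 → Apr 29, 2189: 365 days.
Apr 29, 2189 → Apr 29, 2190: 365 days.
Apr 29, 2190 → Apr 29, 2191: 365 days.
Apr 29, 2191 → Apr 29, 2192: 366 days (Feb 29, 2192 is in that span).
Apr 29, 2192 → Apr 29, 2193: 365 days.
Apr 29, 2193 → Apr 29, 2194: 365 days.
Apr 29, 2194 → Apr 29, 2195: 365 days.
Apr 29, 2195 → May 29, 2195: 30 days (April has 30).
May 29, 2195 → Jun 29, 2195: 31 days (May has 31).
Jun 29, 2195 → Jul 29, 2195: 30 days (June has 30).
Jul 29, 2195 → Aug 29, 2195: 31 days (July has 31).
Aug 29, 2195 → Sep 29, 2195: 31 days (August has 31).
Sep 29, 2195 → Oct 3, 2195: 4 days.
Total: 2713 days.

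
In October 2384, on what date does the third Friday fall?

October 1, 2384 is a Monday.
The first Friday is therefore October 5 (4 days later).
The third Friday is 5 + 2×7 = October 19.

October 19, 2384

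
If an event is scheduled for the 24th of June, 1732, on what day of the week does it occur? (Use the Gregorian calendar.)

Tuesday

Doomsday rule: the anchor day for the 1700s is Sunday. For year 32: 32÷12 = 2 r 8, and 8÷4 = 2, so 2+8+2 = 12.
Sunday + 12 ≡ Friday — that's 1732's doomsday.
In June the doomsday date is Jun 6.
Jun 24 is 18 days after Jun 6; 18 mod 7 = 4, so Friday + 4 = Tuesday.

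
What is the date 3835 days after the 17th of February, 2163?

+365 (one year) → Feb 17, 2164 (3470 left).
+366 (one year; includes Feb 29, 2164) → Feb 17, 2165 (3104 left).
+365 (one year) → Feb 17, 2166 (2739 left).
+365 (one year) → Feb 17, 2167 (2374 left).
+365 (one year) → Feb 17, 2168 (2009 left).
+366 (one year; includes Feb 29, 2168) → Feb 17, 2169 (1643 left).
+365 (one year) → Feb 17, 2170 (1278 left).
+365 (one year) → Feb 17, 2171 (913 left).
+365 (one year) → Feb 17, 2172 (548 left).
+366 (one year; includes Feb 29, 2172) → Feb 17, 2173 (182 left).
Feb has 28 days: +12 → Mar 1, 2173 (170 left).
Mar has 31 days: +31 → Apr 1, 2173 (139 left).
Apr has 30 days: +30 → May 1, 2173 (109 left).
May has 31 days: +31 → Jun 1, 2173 (78 left).
Jun has 30 days: +30 → Jul 1, 2173 (48 left).
Jul has 31 days: +31 → Aug 1, 2173 (17 left).
+17 → Aug 18, 2173.

August 18, 2173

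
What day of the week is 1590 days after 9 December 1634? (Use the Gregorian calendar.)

Sunday

First find the weekday of Dec 9, 1634. Doomsday rule: the anchor day for the 1600s is Tuesday. For year 34: 34÷12 = 2 r 10, and 10÷4 = 2, so 2+10+2 = 14.
Tuesday + 14 ≡ Tuesday — that's 1634's doomsday.
In December the doomsday date is Dec 12.
Dec 9 is 3 days before Dec 12; 3 mod 7 = 3, so Tuesday − 3 = Saturday.
1590 mod 7 = 1, so 1590 days after a Saturday is Saturday + 1 = Sunday.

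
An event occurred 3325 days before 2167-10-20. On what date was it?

September 12, 2158

−365 (one year) → Oct 20, 2166 (2960 left).
−365 (one year) → Oct 20, 2165 (2595 left).
−365 (one year) → Oct 20, 2164 (2230 left).
−366 (one year; includes Feb 29, 2164) → Oct 20, 2163 (1864 left).
−365 (one year) → Oct 20, 2162 (1499 left).
−365 (one year) → Oct 20, 2161 (1134 left).
−365 (one year) → Oct 20, 2160 (769 left).
−366 (one year; includes Feb 29, 2160) → Oct 20, 2159 (403 left).
−365 (one year) → Oct 20, 2158 (38 left).
−20 → Sep 30, 2158 (end of Sep, 30 days; 18 left).
−18 → Sep 12, 2158.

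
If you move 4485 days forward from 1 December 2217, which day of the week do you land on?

Dec 1, 2217 is a Monday.
4485 mod 7 = 5, so 4485 days after a Monday is Monday + 5 = Saturday.

Saturday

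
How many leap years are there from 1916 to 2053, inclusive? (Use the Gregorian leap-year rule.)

Multiples of 4 in [1916,2053]: 35.
Of those, multiples of 100: 1 (not leap unless ÷400).
Multiples of 400: 1.
Leap years = 35 − 1 + 1 = 35.

35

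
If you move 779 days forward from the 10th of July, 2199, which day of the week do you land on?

First find the weekday of Jul 10, 2199. Doomsday rule: the anchor day for the 2100s is Sunday. For year 99: 99÷12 = 8 r 3, and 3÷4 = 0, so 8+3+0 = 11.
Sunday + 11 ≡ Thursday — that's 2199's doomsday.
In July the doomsday date is Jul 11.
Jul 10 is 1 day before Jul 11; 1 mod 7 = 1, so Thursday − 1 = Wednesday.
779 mod 7 = 2, so 779 days after a Wednesday is Wednesday + 2 = Friday.

Friday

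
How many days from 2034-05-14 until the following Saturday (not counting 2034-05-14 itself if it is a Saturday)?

6

May 14, 2034 is a Sunday.
From Sunday to the next Saturday is 6 days.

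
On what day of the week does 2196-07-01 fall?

Friday

Doomsday rule: the anchor day for the 2100s is Sunday. For year 96: 96÷12 = 8 r 0, and 0÷4 = 0, so 8+0+0 = 8.
Sunday + 8 ≡ Monday — that's 2196's doomsday.
In July the doomsday date is Jul 11.
Jul 1 is 10 days before Jul 11; 10 mod 7 = 3, so Monday − 3 = Friday.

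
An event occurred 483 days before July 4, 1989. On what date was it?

March 8, 1988

−365 (one year) → Jul 4, 1988 (118 left).
−4 → Jun 30, 1988 (end of Jun, 30 days; 114 left).
−30 → May 31, 1988 (end of May, 31 days; 84 left).
−31 → Apr 30, 1988 (end of Apr, 30 days; 53 left).
−30 → Mar 31, 1988 (end of Mar, 31 days; 23 left).
−23 → Mar 8, 1988.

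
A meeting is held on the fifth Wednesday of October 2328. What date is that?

October 1, 2328 is a Monday.
The first Wednesday is therefore October 3 (2 days later).
The fifth Wednesday is 3 + 4×7 = October 31.

October 31, 2328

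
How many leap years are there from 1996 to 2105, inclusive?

27

Multiples of 4 in [1996,2105]: 28.
Of those, multiples of 100: 2 (not leap unless ÷400).
Multiples of 400: 1.
Leap years = 28 − 2 + 1 = 27.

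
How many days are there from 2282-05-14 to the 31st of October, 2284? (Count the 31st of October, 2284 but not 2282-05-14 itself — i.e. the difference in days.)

901

May 14, 2282 → May 14, 2283: 365 days.
May 14, 2283 → May 14, 2284: 366 days (Feb 29, 2284 is in that span).
May 14, 2284 → Jun 14, 2284: 31 days (May has 31).
Jun 14, 2284 → Jul 14, 2284: 30 days (June has 30).
Jul 14, 2284 → Aug 14, 2284: 31 days (July has 31).
Aug 14, 2284 → Sep 14, 2284: 31 days (August has 31).
Sep 14, 2284 → Oct 14, 2284: 30 days (September has 30).
Oct 14, 2284 → Oct 31, 2284: 17 days.
Total: 901 days.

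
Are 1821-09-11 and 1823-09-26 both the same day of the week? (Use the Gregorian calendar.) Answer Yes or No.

From Sep 11, 1821 to Sep 26, 1823 is 745 days.
745 mod 7 = 3, so they are different weekdays.
(Sep 11, 1821 is a Tuesday; Sep 26, 1823 is a Friday.)

No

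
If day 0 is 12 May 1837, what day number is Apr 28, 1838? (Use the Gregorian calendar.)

351

May 12, 1837 → Jun 12, 1837: 31 days (May has 31).
Jun 12, 1837 → Jul 12, 1837: 30 days (June has 30).
Jul 12, 1837 → Aug 12, 1837: 31 days (July has 31).
Aug 12, 1837 → Sep 12, 1837: 31 days (August has 31).
Sep 12, 1837 → Oct 12, 1837: 30 days (September has 30).
Oct 12, 1837 → Nov 12, 1837: 31 days (October has 31).
Nov 12, 1837 → Dec 12, 1837: 30 days (November has 30).
Dec 12, 1837 → Jan 12, 1838: 31 days (December has 31).
Jan 12, 1838 → Feb 12, 1838: 31 days (January has 31).
Feb 12, 1838 → Mar 12, 1838: 28 days (February has 28).
Mar 12, 1838 → Apr 12, 1838: 31 days (March has 31).
Apr 12, 1838 → Apr 28, 1838: 16 days.
Total: 351 days.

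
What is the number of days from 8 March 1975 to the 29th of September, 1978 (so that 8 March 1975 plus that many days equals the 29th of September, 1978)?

1301

Mar 8, 1975 → Mar 8, 1976: 366 days (Feb 29, 1976 is in that span).
Mar 8, 1976 → Mar 8, 1977: 365 days.
Mar 8, 1977 → Mar 8, 1978: 365 days.
Mar 8, 1978 → Apr 8, 1978: 31 days (March has 31).
Apr 8, 1978 → May 8, 1978: 30 days (April has 30).
May 8, 1978 → Jun 8, 1978: 31 days (May has 31).
Jun 8, 1978 → Jul 8, 1978: 30 days (June has 30).
Jul 8, 1978 → Aug 8, 1978: 31 days (July has 31).
Aug 8, 1978 → Sep 8, 1978: 31 days (August has 31).
Sep 8, 1978 → Sep 29, 1978: 21 days.
Total: 1301 days.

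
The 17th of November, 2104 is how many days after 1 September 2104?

77

Sep 1, 2104 → Oct 1, 2104: 30 days (September has 30).
Oct 1, 2104 → Nov 1, 2104: 31 days (October has 31).
Nov 1, 2104 → Nov 17, 2104: 16 days.
Total: 77 days.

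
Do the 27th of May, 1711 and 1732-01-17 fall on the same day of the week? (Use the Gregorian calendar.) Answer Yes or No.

No

From May 27, 1711 to Jan 17, 1732 is 7540 days.
7540 mod 7 = 1, so they are different weekdays.
(May 27, 1711 is a Wednesday; Jan 17, 1732 is a Thursday.)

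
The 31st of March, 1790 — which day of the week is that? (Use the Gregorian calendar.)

Doomsday rule: the anchor day for the 1700s is Sunday. For year 90: 90÷12 = 7 r 6, and 6÷4 = 1, so 7+6+1 = 14.
Sunday + 14 ≡ Sunday — that's 1790's doomsday.
In March the doomsday date is Mar 14.
Mar 31 is 17 days after Mar 14; 17 mod 7 = 3, so Sunday + 3 = Wednesday.

Wednesday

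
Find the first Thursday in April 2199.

April 1, 2199 is a Monday.
The first Thursday is therefore April 4 (3 days later).

April 4, 2199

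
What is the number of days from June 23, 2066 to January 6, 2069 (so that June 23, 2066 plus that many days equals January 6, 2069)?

Jun 23, 2066 → Jun 23, 2067: 365 days.
Jun 23, 2067 → Jun 23, 2068: 366 days (Feb 29, 2068 is in that span).
Jun 23, 2068 → Jul 23, 2068: 30 days (June has 30).
Jul 23, 2068 → Aug 23, 2068: 31 days (July has 31).
Aug 23, 2068 → Sep 23, 2068: 31 days (August has 31).
Sep 23, 2068 → Oct 23, 2068: 30 days (September has 30).
Oct 23, 2068 → Nov 23, 2068: 31 days (October has 31).
Nov 23, 2068 → Dec 23, 2068: 30 days (November has 30).
Dec 23, 2068 → Jan 6, 2069: 14 days.
Total: 928 days.

928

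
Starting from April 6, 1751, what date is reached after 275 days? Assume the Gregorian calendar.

January 6, 1752

Apr has 30 days: +25 → May 1, 1751 (250 left).
May has 31 days: +31 → Jun 1, 1751 (219 left).
Jun has 30 days: +30 → Jul 1, 1751 (189 left).
Jul has 31 days: +31 → Aug 1, 1751 (158 left).
Aug has 31 days: +31 → Sep 1, 1751 (127 left).
Sep has 30 days: +30 → Oct 1, 1751 (97 left).
Oct has 31 days: +31 → Nov 1, 1751 (66 left).
Nov has 30 days: +30 → Dec 1, 1751 (36 left).
Dec has 31 days: +31 → Jan 1, 1752 (5 left).
+5 → Jan 6, 1752.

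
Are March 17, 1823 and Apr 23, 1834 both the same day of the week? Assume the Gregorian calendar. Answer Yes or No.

From Mar 17, 1823 to Apr 23, 1834 is 4055 days.
4055 mod 7 = 2, so they are different weekdays.
(Mar 17, 1823 is a Monday; Apr 23, 1834 is a Wednesday.)

No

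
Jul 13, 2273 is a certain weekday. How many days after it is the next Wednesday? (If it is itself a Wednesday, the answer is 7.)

3

Jul 13, 2273 is a Sunday.
From Sunday to the next Wednesday is 3 days.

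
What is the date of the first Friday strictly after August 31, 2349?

Aug 31, 2349 is a Wednesday.
From Wednesday to the next Friday is 2 days.
Aug 31, 2349 + 2 = Sep 2, 2349.

September 2, 2349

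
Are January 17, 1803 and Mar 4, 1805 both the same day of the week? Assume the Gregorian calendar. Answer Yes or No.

From Jan 17, 1803 to Mar 4, 1805 is 777 days.
777 mod 7 = 0, so they are the same weekday.
(Jan 17, 1803 is a Monday; Mar 4, 1805 is a Monday.)

Yes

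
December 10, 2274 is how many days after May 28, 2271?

1292

May 28, 2271 → May 28, 2272: 366 days (Feb 29, 2272 is in that span).
May 28, 2272 → May 28, 2273: 365 days.
May 28, 2273 → May 28, 2274: 365 days.
May 28, 2274 → Jun 28, 2274: 31 days (May has 31).
Jun 28, 2274 → Jul 28, 2274: 30 days (June has 30).
Jul 28, 2274 → Aug 28, 2274: 31 days (July has 31).
Aug 28, 2274 → Sep 28, 2274: 31 days (August has 31).
Sep 28, 2274 → Oct 28, 2274: 30 days (September has 30).
Oct 28, 2274 → Nov 28, 2274: 31 days (October has 31).
Nov 28, 2274 → Dec 10, 2274: 12 days.
Total: 1292 days.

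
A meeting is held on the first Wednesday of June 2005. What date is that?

June 1, 2005

June 1, 2005 is a Wednesday.
The first Wednesday is therefore June 1 (same day).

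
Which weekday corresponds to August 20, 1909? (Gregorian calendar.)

January 1, 1909 is a Friday.
Jan 1, 1909 → Feb 1, 1909: 31 days (January has 31).
Feb 1, 1909 → Mar 1, 1909: 28 days (February has 28).
Mar 1, 1909 → Apr 1, 1909: 31 days (March has 31).
Apr 1, 1909 → May 1, 1909: 30 days (April has 30).
May 1, 1909 → Jun 1, 1909: 31 days (May has 31).
Jun 1, 1909 → Jul 1, 1909: 30 days (June has 30).
Jul 1, 1909 → Aug 1, 1909: 31 days (July has 31).
Aug 1, 1909 → Aug 20, 1909: 19 days.
Total: 231 days.
231 mod 7 = 0, so Friday + 0 = Friday.

Friday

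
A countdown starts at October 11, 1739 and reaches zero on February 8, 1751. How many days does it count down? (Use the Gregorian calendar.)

Oct 11, 1739 → Oct 11, 1740: 366 days (Feb 29, 1740 is in that span).
Oct 11, 1740 → Oct 11, 1741: 365 days.
Oct 11, 1741 → Oct 11, 1742: 365 days.
Oct 11, 1742 → Oct 11, 1743: 365 days.
Oct 11, 1743 → Oct 11, 1744: 366 days (Feb 29, 1744 is in that span).
Oct 11, 1744 → Oct 11, 1745: 365 days.
Oct 11, 1745 → Oct 11, 1746: 365 days.
Oct 11, 1746 → Oct 11, 1747: 365 days.
Oct 11, 1747 → Oct 11, 1748: 366 days (Feb 29, 1748 is in that span).
Oct 11, 1748 → Oct 11, 1749: 365 days.
Oct 11, 1749 → Oct 11, 1750: 365 days.
Oct 11, 1750 → Nov 11, 1750: 31 days (October has 31).
Nov 11, 1750 → Dec 11, 1750: 30 days (November has 30).
Dec 11, 1750 → Jan 11, 1751: 31 days (December has 31).
Jan 11, 1751 → Feb 8, 1751: 28 days.
Total: 4138 days.

4138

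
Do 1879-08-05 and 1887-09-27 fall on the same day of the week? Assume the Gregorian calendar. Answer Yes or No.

From Aug 5, 1879 to Sep 27, 1887 is 2975 days.
2975 mod 7 = 0, so they are the same weekday.
(Aug 5, 1879 is a Tuesday; Sep 27, 1887 is a Tuesday.)

Yes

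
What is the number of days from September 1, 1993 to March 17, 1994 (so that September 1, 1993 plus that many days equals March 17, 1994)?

Sep 1, 1993 → Oct 1, 1993: 30 days (September has 30).
Oct 1, 1993 → Nov 1, 1993: 31 days (October has 31).
Nov 1, 1993 → Dec 1, 1993: 30 days (November has 30).
Dec 1, 1993 → Jan 1, 1994: 31 days (December has 31).
Jan 1, 1994 → Feb 1, 1994: 31 days (January has 31).
Feb 1, 1994 → Mar 1, 1994: 28 days (February has 28).
Mar 1, 1994 → Mar 17, 1994: 16 days.
Total: 197 days.

197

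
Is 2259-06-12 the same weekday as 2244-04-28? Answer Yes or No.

From Apr 28, 2244 to Jun 12, 2259 is 5523 days.
5523 mod 7 = 0, so they are the same weekday.
(Apr 28, 2244 is a Sunday; Jun 12, 2259 is a Sunday.)

Yes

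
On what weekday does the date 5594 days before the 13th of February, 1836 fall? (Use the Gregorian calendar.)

Friday

First find the weekday of Feb 13, 1836. Doomsday rule: the anchor day for the 1800s is Friday. For year 36: 36÷12 = 3 r 0, and 0÷4 = 0, so 3+0+0 = 3.
Friday + 3 ≡ Monday — that's 1836's doomsday.
In February the doomsday date is Feb 29 (1836 is a leap year (divisible by 4)).
Feb 13 is 16 days before Feb 29; 16 mod 7 = 2, so Monday − 2 = Saturday.
5594 mod 7 = 1, so 5594 days before a Saturday is Saturday − 1 = Friday.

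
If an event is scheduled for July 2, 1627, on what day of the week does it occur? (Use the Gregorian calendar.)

Doomsday rule: the anchor day for the 1600s is Tuesday. For year 27: 27÷12 = 2 r 3, and 3÷4 = 0, so 2+3+0 = 5.
Tuesday + 5 ≡ Sunday — that's 1627's doomsday.
In July the doomsday date is Jul 11.
Jul 2 is 9 days before Jul 11; 9 mod 7 = 2, so Sunday − 2 = Friday.

Friday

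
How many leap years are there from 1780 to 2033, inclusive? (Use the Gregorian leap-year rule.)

Multiples of 4 in [1780,2033]: 64.
Of those, multiples of 100: 3 (not leap unless ÷400).
Multiples of 400: 1.
Leap years = 64 − 3 + 1 = 62.

62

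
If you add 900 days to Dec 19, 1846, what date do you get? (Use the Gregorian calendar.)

June 6, 1849

+365 (one year) → Dec 19, 1847 (535 left).
+366 (one year; includes Feb 29, 1848) → Dec 19, 1848 (169 left).
Dec has 31 days: +13 → Jan 1, 1849 (156 left).
Jan has 31 days: +31 → Feb 1, 1849 (125 left).
Feb has 28 days: +28 → Mar 1, 1849 (97 left).
Mar has 31 days: +31 → Apr 1, 1849 (66 left).
Apr has 30 days: +30 → May 1, 1849 (36 left).
May has 31 days: +31 → Jun 1, 1849 (5 left).
+5 → Jun 6, 1849.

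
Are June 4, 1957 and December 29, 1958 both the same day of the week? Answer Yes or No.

From Jun 4, 1957 to Dec 29, 1958 is 573 days.
573 mod 7 = 6, so they are different weekdays.
(Jun 4, 1957 is a Tuesday; Dec 29, 1958 is a Monday.)

No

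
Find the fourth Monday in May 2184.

May 24, 2184

May 1, 2184 is a Saturday.
The first Monday is therefore May 3 (2 days later).
The fourth Monday is 3 + 3×7 = May 24.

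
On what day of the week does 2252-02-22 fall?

Sunday

Doomsday rule: the anchor day for the 2200s is Friday. For year 52: 52÷12 = 4 r 4, and 4÷4 = 1, so 4+4+1 = 9.
Friday + 9 ≡ Sunday — that's 2252's doomsday.
In February the doomsday date is Feb 29 (2252 is a leap year (divisible by 4)).
Feb 22 is 7 days before Feb 29; 7 mod 7 = 0, so Sunday − 0 = Sunday.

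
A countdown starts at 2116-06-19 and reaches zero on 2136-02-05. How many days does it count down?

Jun 19, 2116 → Jun 19, 2117: 365 days.
Jun 19, 2117 → Jun 19, 2118: 365 days.
Jun 19, 2118 → Jun 19, 2119: 365 days.
Jun 19, 2119 → Jun 19, 2120: 366 days (Feb 29, 2120 is in that span).
Jun 19, 2120 → Jun 19, 2121: 365 days.
Jun 19, 2121 → Jun 19, 2122: 365 days.
Jun 19, 2122 → Jun 19, 2123: 365 days.
Jun 19, 2123 → Jun 19, 2124: 366 days (Feb 29, 2124 is in that span).
Jun 19, 2124 → Jun 19, 2125: 365 days.
Jun 19, 2125 → Jun 19, 2126: 365 days.
Jun 19, 2126 → Jun 19, 2127: 365 days.
Jun 19, 2127 → Jun 19, 2128: 366 days (Feb 29, 2128 is in that span).
Jun 19, 2128 → Jun 19, 2129: 365 days.
Jun 19, 2129 → Jun 19, 2130: 365 days.
Jun 19, 2130 → Jun 19, 2131: 365 days.
Jun 19, 2131 → Jun 19, 2132: 366 days (Feb 29, 2132 is in that span).
Jun 19, 2132 → Jun 19, 2133: 365 days.
Jun 19, 2133 → Jun 19, 2134: 365 days.
Jun 19, 2134 → Jun 19, 2135: 365 days.
Jun 19, 2135 → Jul 19, 2135: 30 days (June has 30).
Jul 19, 2135 → Aug 19, 2135: 31 days (July has 31).
Aug 19, 2135 → Sep 19, 2135: 31 days (August has 31).
Sep 19, 2135 → Oct 19, 2135: 30 days (September has 30).
Oct 19, 2135 → Nov 19, 2135: 31 days (October has 31).
Nov 19, 2135 → Dec 19, 2135: 30 days (November has 30).
Dec 19, 2135 → Jan 19, 2136: 31 days (December has 31).
Jan 19, 2136 → Feb 5, 2136: 17 days.
Total: 7170 days.

7170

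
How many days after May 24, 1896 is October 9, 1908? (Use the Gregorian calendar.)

May 24, 1896 → May 24, 1897: 365 days.
May 24, 1897 → May 24, 1898: 365 days.
May 24, 1898 → May 24, 1899: 365 days.
May 24, 1899 → May 24, 1900: 365 days.
May 24, 1900 → May 24, 1901: 365 days.
May 24, 1901 → May 24, 1902: 365 days.
May 24, 1902 → May 24, 1903: 365 days.
May 24, 1903 → May 24, 1904: 366 days (Feb 29, 1904 is in that span).
May 24, 1904 → May 24, 1905: 365 days.
May 24, 1905 → May 24, 1906: 365 days.
May 24, 1906 → May 24, 1907: 365 days.
May 24, 1907 → May 24, 1908: 366 days (Feb 29, 1908 is in that span).
May 24, 1908 → Jun 24, 1908: 31 days (May has 31).
Jun 24, 1908 → Jul 24, 1908: 30 days (June has 30).
Jul 24, 1908 → Aug 24, 1908: 31 days (July has 31).
Aug 24, 1908 → Sep 24, 1908: 31 days (August has 31).
Sep 24, 1908 → Oct 9, 1908: 15 days.
Total: 4520 days.

4520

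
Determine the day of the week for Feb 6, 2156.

Friday

Doomsday rule: the anchor day for the 2100s is Sunday. For year 56: 56÷12 = 4 r 8, and 8÷4 = 2, so 4+8+2 = 14.
Sunday + 14 ≡ Sunday — that's 2156's doomsday.
In February the doomsday date is Feb 29 (2156 is a leap year (divisible by 4)).
Feb 6 is 23 days before Feb 29; 23 mod 7 = 2, so Sunday − 2 = Friday.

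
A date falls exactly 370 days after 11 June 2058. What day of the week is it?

Monday

Jun 11, 2058 is a Tuesday.
370 mod 7 = 6, so 370 days after a Tuesday is Tuesday + 6 = Monday.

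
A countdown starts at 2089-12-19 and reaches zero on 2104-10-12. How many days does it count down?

Dec 19, 2089 → Dec 19, 2090: 365 days.
Dec 19, 2090 → Dec 19, 2091: 365 days.
Dec 19, 2091 → Dec 19, 2092: 366 days (Feb 29, 2092 is in that span).
Dec 19, 2092 → Dec 19, 2093: 365 days.
Dec 19, 2093 → Dec 19, 2094: 365 days.
Dec 19, 2094 → Dec 19, 2095: 365 days.
Dec 19, 2095 → Dec 19, 2096: 366 days (Feb 29, 2096 is in that span).
Dec 19, 2096 → Dec 19, 2097: 365 days.
Dec 19, 2097 → Dec 19, 2098: 365 days.
Dec 19, 2098 → Dec 19, 2099: 365 days.
Dec 19, 2099 → Dec 19, 2100: 365 days.
Dec 19, 2100 → Dec 19, 2101: 365 days.
Dec 19, 2101 → Dec 19, 2102: 365 days.
Dec 19, 2102 → Dec 19, 2103: 365 days.
Dec 19, 2103 → Jan 19, 2104: 31 days (December has 31).
Jan 19, 2104 → Feb 19, 2104: 31 days (January has 31).
Feb 19, 2104 → Mar 19, 2104: 29 days (February has 29).
Mar 19, 2104 → Apr 19, 2104: 31 days (March has 31).
Apr 19, 2104 → May 19, 2104: 30 days (April has 30).
May 19, 2104 → Jun 19, 2104: 31 days (May has 31).
Jun 19, 2104 → Jul 19, 2104: 30 days (June has 30).
Jul 19, 2104 → Aug 19, 2104: 31 days (July has 31).
Aug 19, 2104 → Sep 19, 2104: 31 days (August has 31).
Sep 19, 2104 → Oct 12, 2104: 23 days.
Total: 5410 days.

5410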